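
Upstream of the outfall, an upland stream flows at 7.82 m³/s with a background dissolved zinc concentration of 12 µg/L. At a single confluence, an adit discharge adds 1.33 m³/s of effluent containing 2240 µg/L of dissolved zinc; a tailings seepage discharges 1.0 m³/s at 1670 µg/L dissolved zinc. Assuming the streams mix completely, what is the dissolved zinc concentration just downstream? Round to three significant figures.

Mass balance: C = (7.820·12.00 + 1.330·2240 + 1.000·1670) / 10.15 = 4743/10.15 = 467.3 µg/L.

467 µg/L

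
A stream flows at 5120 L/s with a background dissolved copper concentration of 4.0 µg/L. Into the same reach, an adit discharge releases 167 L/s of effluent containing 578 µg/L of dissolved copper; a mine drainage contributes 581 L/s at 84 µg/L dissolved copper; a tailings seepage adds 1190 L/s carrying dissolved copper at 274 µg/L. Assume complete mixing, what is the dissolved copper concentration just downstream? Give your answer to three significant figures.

69.7 µg/L

Mixed concentration C = ΣQC/ΣQ = (5120·4.000 + 167.0·578.0 + 581.0·84.00 + 1190·274.0) / 7058 = 491900/7058 = 69.69 µg/L.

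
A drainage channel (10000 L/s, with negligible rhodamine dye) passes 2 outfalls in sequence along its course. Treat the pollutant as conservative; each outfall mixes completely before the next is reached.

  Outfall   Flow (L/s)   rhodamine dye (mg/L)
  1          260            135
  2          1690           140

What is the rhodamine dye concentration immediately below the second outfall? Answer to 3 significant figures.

Below outfall 1: Q → 10260 L/s, C = (10000·0 + 260.0·135.0)/10260 = 3.421 mg/L.
Below outfall 2: Q → 11950 L/s, C = (10260·3.421 + 1690·140.0)/11950 = 22.74 mg/L.

22.7 mg/L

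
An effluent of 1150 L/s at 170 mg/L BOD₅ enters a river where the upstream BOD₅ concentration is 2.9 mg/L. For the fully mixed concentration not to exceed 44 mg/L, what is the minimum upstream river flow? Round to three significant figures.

3530 L/s

Set C_mix = 44: (Q·2.900 + 1150·170.0) / (Q + 1150) = 44
→ Q = 1150·(170.0 − 44)/(44 − 2.900) = 3526 L/s.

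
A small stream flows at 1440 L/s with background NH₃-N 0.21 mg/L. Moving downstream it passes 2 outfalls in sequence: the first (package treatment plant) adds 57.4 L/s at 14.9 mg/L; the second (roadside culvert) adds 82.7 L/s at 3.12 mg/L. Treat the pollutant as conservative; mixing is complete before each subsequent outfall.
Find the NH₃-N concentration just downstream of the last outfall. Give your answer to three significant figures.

0.896 mg/L

Below outfall 1: Q → 1497 L/s, C = (1440·0.2100 + 57.40·14.90)/1497 = 0.7731 mg/L.
Below outfall 2: Q → 1580 L/s, C = (1497·0.7731 + 82.70·3.120)/1580 = 0.8959 mg/L.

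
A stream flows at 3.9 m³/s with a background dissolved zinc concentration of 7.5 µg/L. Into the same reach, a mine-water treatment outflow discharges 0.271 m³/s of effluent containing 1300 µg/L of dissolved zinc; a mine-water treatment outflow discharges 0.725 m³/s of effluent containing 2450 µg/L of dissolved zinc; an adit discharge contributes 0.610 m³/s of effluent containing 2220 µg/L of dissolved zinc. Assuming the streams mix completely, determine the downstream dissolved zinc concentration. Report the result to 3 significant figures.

Mass balance: C = (3.900·7.500 + 0.2710·1300 + 0.7250·2450 + 0.6100·2220) / 5.506 = 3512/5.506 = 637.8 µg/L.

638 µg/L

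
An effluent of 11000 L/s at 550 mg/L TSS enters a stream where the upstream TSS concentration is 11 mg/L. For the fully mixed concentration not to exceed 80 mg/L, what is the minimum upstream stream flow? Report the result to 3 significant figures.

Set C_mix = 80: (Q·11.00 + 11000·550.0) / (Q + 11000) = 80
→ Q = 11000·(550.0 − 80)/(80 − 11.00) = 74930 L/s.

74900 L/s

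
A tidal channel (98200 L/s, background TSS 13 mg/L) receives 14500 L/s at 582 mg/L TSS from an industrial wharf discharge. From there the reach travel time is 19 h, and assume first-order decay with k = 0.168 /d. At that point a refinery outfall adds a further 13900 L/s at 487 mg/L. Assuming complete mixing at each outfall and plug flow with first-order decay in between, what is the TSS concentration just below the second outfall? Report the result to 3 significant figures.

121 mg/L

Mixed concentration C = ΣQC/ΣQ = (98200·13.00 + 14500·582.0) / 112700 = 9716000/112700 = 86.21 mg/L; combined flow 112700 L/s.
After decay, C = 86.21 × e^(−kt) = 86.21 × 0.8755 = 75.47 mg/L.
At the second outfall, C = (112700·75.47 + 13900·487.0) / (112700 + 13900) = 120.7 mg/L.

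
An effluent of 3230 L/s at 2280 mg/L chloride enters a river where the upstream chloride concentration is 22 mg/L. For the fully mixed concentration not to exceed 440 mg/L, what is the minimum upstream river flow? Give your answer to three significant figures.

14200 L/s

Set C_mix = 440: (Q·22.00 + 3230·2280) / (Q + 3230) = 440
→ Q = 3230·(2280 − 440)/(440 − 22.00) = 14220 L/s.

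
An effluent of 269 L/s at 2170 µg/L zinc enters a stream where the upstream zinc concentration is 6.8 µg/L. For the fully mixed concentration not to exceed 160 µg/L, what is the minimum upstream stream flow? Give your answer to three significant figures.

3530 L/s

Set C_mix = 160: (Q·6.800 + 269.0·2170) / (Q + 269.0) = 160
→ Q = 269.0·(2170 − 160)/(160 − 6.800) = 3529 L/s.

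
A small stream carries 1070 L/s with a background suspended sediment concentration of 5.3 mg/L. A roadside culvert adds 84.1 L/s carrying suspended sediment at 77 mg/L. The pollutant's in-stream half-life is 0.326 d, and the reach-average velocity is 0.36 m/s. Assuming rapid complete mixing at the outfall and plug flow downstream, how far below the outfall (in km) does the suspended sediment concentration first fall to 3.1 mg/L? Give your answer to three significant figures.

Mixed concentration C = ΣQC/ΣQ = (1070·5.300 + 84.10·77.00) / 1154 = 12150/1154 = 10.52 mg/L.
Half-life 0.326 d → k = ln 2 / 0.326 = 2.126 d⁻¹.
Set 10.52·exp(−k·t) = 3.1 → t = ln(10.52/3.1)/k = 49670 s = 13.80 h.
Distance = v·t = 0.36·49670 = 17880 m = 17.88 km.

17.9 km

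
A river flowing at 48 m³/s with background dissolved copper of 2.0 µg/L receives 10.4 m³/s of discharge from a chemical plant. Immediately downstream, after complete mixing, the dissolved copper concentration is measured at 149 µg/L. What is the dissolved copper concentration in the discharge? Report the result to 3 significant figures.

Mass balance: 48.00·2.000 + 10.40·Cₑ = 58.40·149.0
→ Cₑ = (58.40·149.0 − 48.00·2.000) / 10.40 = 827.5 µg/L.

827 µg/L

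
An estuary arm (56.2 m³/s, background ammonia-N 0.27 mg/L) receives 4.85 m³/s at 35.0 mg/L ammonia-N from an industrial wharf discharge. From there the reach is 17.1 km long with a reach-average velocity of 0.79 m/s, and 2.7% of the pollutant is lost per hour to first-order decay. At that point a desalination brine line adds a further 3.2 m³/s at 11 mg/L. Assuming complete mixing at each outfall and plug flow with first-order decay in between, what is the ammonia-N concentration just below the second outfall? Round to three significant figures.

2.99 mg/L

Conservation of mass: C = (56.20·0.2700 + 4.850·35.00) / 61.05 = 184.9/61.05 = 3.029 mg/L; combined flow 61.05 m³/s.
Travel time t = 17.1·1000 / 0.79 = 21650 s = 6.013 h.
2.7%/h lost → k = −ln(1 − 0.027) = 0.02737 h⁻¹.
First-order decay: C = 3.029·exp(−k·t) = 3.029·0.8483 = 2.569 mg/L.
Second outfall: C = (61.05·2.569 + 3.200·11.00)/64.25 = 2.989 mg/L.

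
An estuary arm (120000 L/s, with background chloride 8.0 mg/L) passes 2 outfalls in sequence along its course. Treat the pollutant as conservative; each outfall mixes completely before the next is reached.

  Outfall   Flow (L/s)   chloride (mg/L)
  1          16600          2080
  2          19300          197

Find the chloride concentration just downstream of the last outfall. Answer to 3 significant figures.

252 mg/L

After outfall 1: Q = 120000 + 16600 = 136600 L/s; C = (120000·8.000 + 16600·2080)/136600 = 259.8 mg/L.
After outfall 2: Q = 136600 + 19300 = 155900 L/s; C = (136600·259.8 + 19300·197.0)/155900 = 252.0 mg/L.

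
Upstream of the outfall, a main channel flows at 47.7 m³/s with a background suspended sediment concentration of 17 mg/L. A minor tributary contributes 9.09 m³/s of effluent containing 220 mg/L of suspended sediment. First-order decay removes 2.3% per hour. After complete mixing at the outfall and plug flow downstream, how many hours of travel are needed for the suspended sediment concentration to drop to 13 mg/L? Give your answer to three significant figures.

57.5 h

Mixed concentration C = ΣQC/ΣQ = (47.70·17.00 + 9.090·220.0) / 56.79 = 2811/56.79 = 49.49 mg/L.
2.3%/h lost → k = −ln(1 − 0.023) = 0.02327 h⁻¹.
49.49·exp(−k·t) = 13 → t = ln(49.49/13)/k = 206800 s = 57.45 h.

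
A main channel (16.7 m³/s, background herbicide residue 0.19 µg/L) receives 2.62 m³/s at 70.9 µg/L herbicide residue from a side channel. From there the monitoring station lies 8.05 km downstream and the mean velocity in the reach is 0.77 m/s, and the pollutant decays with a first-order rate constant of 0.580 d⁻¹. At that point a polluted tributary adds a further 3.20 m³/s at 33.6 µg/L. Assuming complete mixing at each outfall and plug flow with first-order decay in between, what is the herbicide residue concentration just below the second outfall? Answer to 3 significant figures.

12.6 µg/L

Mass balance: C = (16.70·0.1900 + 2.620·70.90) / 19.32 = 188.9/19.32 = 9.779 µg/L; combined flow 19.32 m³/s.
Travel time t = 8.05·1000 / 0.77 = 10450 s = 2.904 h.
Applying C = C₀e^(−kt): 9.779 × 0.9322 = 9.116 µg/L.
At the second outfall, C = (19.32·9.116 + 3.200·33.60) / (19.32 + 3.200) = 12.60 µg/L.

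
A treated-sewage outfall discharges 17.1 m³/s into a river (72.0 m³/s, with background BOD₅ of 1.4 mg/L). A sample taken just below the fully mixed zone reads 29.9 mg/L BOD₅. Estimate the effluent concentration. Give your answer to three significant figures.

Mass balance: 72.00·1.400 + 17.10·Cₑ = 89.10·29.90
→ Cₑ = (89.10·29.90 − 72.00·1.400) / 17.10 = 149.9 mg/L.

150 mg/L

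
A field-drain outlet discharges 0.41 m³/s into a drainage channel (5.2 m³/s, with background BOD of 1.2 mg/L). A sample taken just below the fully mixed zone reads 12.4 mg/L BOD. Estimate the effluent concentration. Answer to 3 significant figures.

154 mg/L

Mass balance: 5.200·1.200 + 0.4100·Cₑ = 5.610·12.40
→ Cₑ = (5.610·12.40 − 5.200·1.200) / 0.4100 = 154.4 mg/L.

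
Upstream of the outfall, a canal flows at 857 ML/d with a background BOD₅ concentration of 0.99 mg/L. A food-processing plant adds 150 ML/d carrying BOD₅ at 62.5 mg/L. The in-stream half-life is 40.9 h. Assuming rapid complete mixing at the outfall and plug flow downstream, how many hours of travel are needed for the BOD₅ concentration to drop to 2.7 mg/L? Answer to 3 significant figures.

78.2 h

Conservation of mass: C = (857.0·0.9900 + 150.0·62.50) / 1007 = 10220/1007 = 10.15 mg/L.
Half-life 40.9 h → k = ln 2 / 40.9 = 0.01695 h⁻¹ = 0.4067 d⁻¹.
10.15·exp(−k·t) = 2.7 → t = ln(10.15/2.7)/k = 281300 s = 78.15 h.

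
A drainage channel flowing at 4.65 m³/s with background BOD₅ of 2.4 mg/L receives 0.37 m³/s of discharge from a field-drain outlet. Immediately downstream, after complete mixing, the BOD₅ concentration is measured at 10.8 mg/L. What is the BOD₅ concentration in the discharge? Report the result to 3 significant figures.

Mass balance: 4.650·2.400 + 0.3700·Cₑ = 5.020·10.80
→ Cₑ = (5.020·10.80 − 4.650·2.400) / 0.3700 = 116.4 mg/L.

116 mg/L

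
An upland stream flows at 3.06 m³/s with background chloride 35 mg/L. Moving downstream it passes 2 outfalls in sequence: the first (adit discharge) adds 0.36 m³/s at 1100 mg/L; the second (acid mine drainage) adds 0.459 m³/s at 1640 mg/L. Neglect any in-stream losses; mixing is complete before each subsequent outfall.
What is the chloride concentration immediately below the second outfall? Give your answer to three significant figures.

Below outfall 1: Q → 3.420 m³/s, C = (3.060·35.00 + 0.3600·1100)/3.420 = 147.1 mg/L.
Below outfall 2: Q → 3.879 m³/s, C = (3.420·147.1 + 0.4590·1640)/3.879 = 323.8 mg/L.

324 mg/L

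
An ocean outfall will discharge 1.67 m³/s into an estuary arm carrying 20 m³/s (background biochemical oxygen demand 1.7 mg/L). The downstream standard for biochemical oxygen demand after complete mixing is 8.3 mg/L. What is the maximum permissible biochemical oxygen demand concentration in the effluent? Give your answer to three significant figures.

87.3 mg/L

At the limit, (Qr·Cr + Qe·Cₑ)/(Qr + Qe) = 8.3:
Cₑ = (21.67·8.3 − 20.00·1.700) / 1.670 = 87.34 mg/L.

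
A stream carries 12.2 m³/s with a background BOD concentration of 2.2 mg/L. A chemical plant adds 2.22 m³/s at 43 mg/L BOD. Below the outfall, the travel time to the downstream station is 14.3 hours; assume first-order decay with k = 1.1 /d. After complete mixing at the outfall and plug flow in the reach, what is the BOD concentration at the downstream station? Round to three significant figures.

Flow-weighted average: C = (12.20·2.200 + 2.220·43.00) / 14.42 = 122.3/14.42 = 8.481 mg/L.
Decay over the reach: 8.481·exp(−kt) = 8.481·0.5192 = 4.404 mg/L.

4.40 mg/L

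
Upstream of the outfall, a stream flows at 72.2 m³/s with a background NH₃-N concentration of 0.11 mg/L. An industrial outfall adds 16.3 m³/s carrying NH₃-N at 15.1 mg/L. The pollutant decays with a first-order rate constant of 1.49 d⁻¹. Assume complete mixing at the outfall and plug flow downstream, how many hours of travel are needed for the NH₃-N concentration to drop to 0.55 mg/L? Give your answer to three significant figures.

Flow-weighted average: C = (72.20·0.1100 + 16.30·15.10) / 88.50 = 254.1/88.50 = 2.871 mg/L.
2.871·exp(−k·t) = 0.55 → t = ln(2.871/0.55)/k = 95820 s = 26.62 h.

26.6 h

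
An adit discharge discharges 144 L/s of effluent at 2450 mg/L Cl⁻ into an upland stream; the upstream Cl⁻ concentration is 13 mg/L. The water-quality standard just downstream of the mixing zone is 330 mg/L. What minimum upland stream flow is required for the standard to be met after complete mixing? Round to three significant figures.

Set C_mix = 330: (Q·13.00 + 144.0·2450) / (Q + 144.0) = 330
→ Q = 144.0·(2450 − 330)/(330 − 13.00) = 963.0 L/s.

963 L/s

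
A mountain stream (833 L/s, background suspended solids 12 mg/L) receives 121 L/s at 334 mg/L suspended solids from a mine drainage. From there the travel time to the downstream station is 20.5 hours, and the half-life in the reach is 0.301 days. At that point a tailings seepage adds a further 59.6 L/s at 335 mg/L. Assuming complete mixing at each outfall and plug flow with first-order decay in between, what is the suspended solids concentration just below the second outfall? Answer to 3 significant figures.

26.7 mg/L

Mixed concentration C = ΣQC/ΣQ = (833.0·12.00 + 121.0·334.0) / 954.0 = 50410/954.0 = 52.84 mg/L; combined flow 954.0 L/s.
Half-life 0.301 d → k = ln 2 / 0.301 = 2.303 d⁻¹.
After decay, C = 52.84 × e^(−kt) = 52.84 × 0.1399 = 7.391 mg/L.
Second outfall: C = (954.0·7.391 + 59.60·335.0)/1014 = 26.65 mg/L.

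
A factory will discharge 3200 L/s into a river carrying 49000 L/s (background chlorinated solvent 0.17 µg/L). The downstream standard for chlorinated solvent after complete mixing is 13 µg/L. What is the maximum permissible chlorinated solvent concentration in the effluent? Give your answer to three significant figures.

At the limit, (Qr·Cr + Qe·Cₑ)/(Qr + Qe) = 13:
Cₑ = (52200·13 − 49000·0.1700) / 3200 = 209.5 µg/L.

209 µg/L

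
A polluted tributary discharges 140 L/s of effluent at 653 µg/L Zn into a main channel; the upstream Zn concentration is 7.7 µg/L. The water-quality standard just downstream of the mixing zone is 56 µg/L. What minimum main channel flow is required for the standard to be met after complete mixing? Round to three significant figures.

Set C_mix = 56: (Q·7.700 + 140.0·653.0) / (Q + 140.0) = 56
→ Q = 140.0·(653.0 − 56)/(56 − 7.700) = 1730 L/s.

1730 L/s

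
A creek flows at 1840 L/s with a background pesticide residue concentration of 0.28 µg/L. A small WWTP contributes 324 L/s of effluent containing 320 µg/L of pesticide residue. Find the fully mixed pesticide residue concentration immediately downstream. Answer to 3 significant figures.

Conservation of mass: C = (1840·0.2800 + 324.0·320.0) / 2164 = 104200/2164 = 48.15 µg/L.

48.1 µg/L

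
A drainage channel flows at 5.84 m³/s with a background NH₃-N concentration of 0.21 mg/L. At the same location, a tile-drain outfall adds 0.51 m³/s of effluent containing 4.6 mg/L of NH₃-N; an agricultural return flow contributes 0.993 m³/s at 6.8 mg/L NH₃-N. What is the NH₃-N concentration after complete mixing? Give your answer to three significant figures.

1.41 mg/L

Mixed concentration C = ΣQC/ΣQ = (5.840·0.2100 + 0.5100·4.600 + 0.9930·6.800) / 7.343 = 10.32/7.343 = 1.406 mg/L.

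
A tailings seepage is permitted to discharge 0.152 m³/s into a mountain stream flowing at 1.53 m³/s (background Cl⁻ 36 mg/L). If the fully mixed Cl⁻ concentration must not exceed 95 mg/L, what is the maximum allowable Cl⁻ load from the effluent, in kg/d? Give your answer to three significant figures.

Mass balance at the limit: 1.530·36.00 + 0.1520·Cₑ = 1.682·95 → Cₑ = 688.9 mg/L.
Load = 0.1520 m³/s × 688.9 g/m³ × 86 400 s/d = 9047 kg/d.

9050 kg/d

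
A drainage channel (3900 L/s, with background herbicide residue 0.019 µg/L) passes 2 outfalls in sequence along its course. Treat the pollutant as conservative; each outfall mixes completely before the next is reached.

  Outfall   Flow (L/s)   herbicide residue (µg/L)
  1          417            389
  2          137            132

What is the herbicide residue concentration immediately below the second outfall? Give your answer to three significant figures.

Below outfall 1: Q → 4317 L/s, C = (3900·0.01900 + 417.0·389.0)/4317 = 37.59 µg/L.
Below outfall 2: Q → 4454 L/s, C = (4317·37.59 + 137.0·132.0)/4454 = 40.50 µg/L.

40.5 µg/L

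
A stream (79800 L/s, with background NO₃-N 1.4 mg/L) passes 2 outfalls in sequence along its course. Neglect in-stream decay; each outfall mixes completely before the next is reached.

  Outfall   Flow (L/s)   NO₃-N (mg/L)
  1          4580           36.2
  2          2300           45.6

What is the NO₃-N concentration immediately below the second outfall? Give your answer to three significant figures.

4.41 mg/L

Outfall 1: combined Q = 84380 L/s; C = (79800·1.400 + 4580·36.20)/84380 = 3.289 mg/L.
Outfall 2: combined Q = 86680 L/s; C = (84380·3.289 + 2300·45.60)/86680 = 4.412 mg/L.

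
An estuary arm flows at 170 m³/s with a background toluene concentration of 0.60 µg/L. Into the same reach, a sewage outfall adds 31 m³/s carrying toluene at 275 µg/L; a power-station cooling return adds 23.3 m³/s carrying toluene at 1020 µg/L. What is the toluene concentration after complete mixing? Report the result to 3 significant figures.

144 µg/L

After mixing, C = (170.0·0.6000 + 31.00·275.0 + 23.30·1020) / 224.3 = 32390/224.3 = 144.4 µg/L.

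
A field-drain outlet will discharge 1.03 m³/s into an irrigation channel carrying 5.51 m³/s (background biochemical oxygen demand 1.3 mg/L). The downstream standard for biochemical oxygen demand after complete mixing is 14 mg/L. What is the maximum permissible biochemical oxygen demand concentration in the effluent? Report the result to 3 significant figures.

81.9 mg/L

At the limit, (Qr·Cr + Qe·Cₑ)/(Qr + Qe) = 14:
Cₑ = (6.540·14 − 5.510·1.300) / 1.030 = 81.94 mg/L.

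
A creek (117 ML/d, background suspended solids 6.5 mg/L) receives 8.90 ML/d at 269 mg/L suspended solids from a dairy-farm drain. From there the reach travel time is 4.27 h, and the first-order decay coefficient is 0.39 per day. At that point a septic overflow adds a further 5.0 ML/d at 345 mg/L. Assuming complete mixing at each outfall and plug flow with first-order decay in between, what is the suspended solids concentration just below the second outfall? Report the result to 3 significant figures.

35.7 mg/L

Mass balance: C = (117.0·6.500 + 8.900·269.0) / 125.9 = 3155/125.9 = 25.06 mg/L; combined flow 125.9 ML/d.
Applying C = C₀e^(−kt): 25.06 × 0.9330 = 23.38 mg/L.
Second outfall: C = (125.9·23.38 + 5.000·345.0)/130.9 = 35.66 mg/L.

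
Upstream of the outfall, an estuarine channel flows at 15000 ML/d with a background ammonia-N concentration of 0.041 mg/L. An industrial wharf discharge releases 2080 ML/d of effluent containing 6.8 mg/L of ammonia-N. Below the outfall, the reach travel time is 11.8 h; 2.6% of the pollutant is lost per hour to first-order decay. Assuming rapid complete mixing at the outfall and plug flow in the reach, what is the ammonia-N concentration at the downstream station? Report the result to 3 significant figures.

Mixed concentration C = ΣQC/ΣQ = (15000·0.04100 + 2080·6.800) / 17080 = 14760/17080 = 0.8641 mg/L.
2.6%/h lost → k = −ln(1 − 0.026) = 0.02634 h⁻¹.
Decay over the reach: 0.8641·exp(−kt) = 0.8641·0.7328 = 0.6332 mg/L.

0.633 mg/L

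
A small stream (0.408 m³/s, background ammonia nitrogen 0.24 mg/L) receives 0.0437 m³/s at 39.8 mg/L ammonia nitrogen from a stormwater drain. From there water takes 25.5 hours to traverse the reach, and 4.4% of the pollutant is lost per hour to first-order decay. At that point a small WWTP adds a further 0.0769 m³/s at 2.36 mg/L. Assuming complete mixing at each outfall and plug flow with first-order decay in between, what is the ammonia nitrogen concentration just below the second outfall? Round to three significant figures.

1.45 mg/L

Conservation of mass: C = (0.4080·0.2400 + 0.04370·39.80) / 0.4517 = 1.837/0.4517 = 4.067 mg/L; combined flow 0.4517 m³/s.
4.4%/h lost → k = −ln(1 − 0.044) = 0.04500 h⁻¹.
First-order decay: C = 4.067·exp(−k·t) = 4.067·0.3175 = 1.291 mg/L.
Second outfall: C = (0.4517·1.291 + 0.07690·2.360)/0.5286 = 1.447 mg/L.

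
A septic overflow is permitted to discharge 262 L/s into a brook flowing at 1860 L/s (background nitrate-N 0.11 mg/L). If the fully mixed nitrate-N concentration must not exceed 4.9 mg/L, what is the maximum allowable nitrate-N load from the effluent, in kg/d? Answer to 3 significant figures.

Mass balance at the limit: 1860·0.1100 + 262.0·Cₑ = 2122·4.9 → Cₑ = 38.91 mg/L.
262.0 L/s = 0.2620 m³/s. Load = 0.2620 m³/s × 38.91 g/m³ × 86 400 s/d = 880.7 kg/d.

881 kg/d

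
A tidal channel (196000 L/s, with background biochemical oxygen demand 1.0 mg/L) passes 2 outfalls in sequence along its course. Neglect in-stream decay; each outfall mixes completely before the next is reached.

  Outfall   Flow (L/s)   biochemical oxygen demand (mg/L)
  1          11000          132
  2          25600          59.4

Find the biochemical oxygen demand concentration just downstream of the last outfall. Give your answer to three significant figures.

13.6 mg/L

After outfall 1: Q = 196000 + 11000 = 207000 L/s; C = (196000·1.000 + 11000·132.0)/207000 = 7.961 mg/L.
After outfall 2: Q = 207000 + 25600 = 232600 L/s; C = (207000·7.961 + 25600·59.40)/232600 = 13.62 mg/L.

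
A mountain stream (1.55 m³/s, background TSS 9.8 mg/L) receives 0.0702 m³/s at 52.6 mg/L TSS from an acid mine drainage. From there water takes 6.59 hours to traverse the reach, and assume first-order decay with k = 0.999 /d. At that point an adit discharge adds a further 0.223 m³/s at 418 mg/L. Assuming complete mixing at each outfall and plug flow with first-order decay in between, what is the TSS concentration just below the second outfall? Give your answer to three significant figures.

Mixed concentration C = ΣQC/ΣQ = (1.550·9.800 + 0.07020·52.60) / 1.620 = 18.88/1.620 = 11.65 mg/L; combined flow 1.620 m³/s.
First-order decay: C = 11.65·exp(−k·t) = 11.65·0.7601 = 8.859 mg/L.
Second outfall: C = (1.620·8.859 + 0.2230·418.0)/1.843 = 58.36 mg/L.

58.4 mg/L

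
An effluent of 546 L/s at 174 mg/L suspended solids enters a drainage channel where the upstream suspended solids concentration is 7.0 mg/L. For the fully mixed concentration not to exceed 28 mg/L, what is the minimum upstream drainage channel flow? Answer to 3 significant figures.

3800 L/s

Set C_mix = 28: (Q·7.000 + 546.0·174.0) / (Q + 546.0) = 28
→ Q = 546.0·(174.0 − 28)/(28 − 7.000) = 3796 L/s.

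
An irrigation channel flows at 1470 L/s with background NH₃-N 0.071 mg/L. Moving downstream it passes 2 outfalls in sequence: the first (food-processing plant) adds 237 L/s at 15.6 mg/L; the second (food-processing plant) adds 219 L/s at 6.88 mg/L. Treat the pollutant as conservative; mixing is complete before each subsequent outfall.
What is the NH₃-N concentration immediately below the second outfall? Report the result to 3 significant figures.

Outfall 1: combined Q = 1707 L/s; C = (1470·0.07100 + 237.0·15.60)/1707 = 2.227 mg/L.
Outfall 2: combined Q = 1926 L/s; C = (1707·2.227 + 219.0·6.880)/1926 = 2.756 mg/L.

2.76 mg/L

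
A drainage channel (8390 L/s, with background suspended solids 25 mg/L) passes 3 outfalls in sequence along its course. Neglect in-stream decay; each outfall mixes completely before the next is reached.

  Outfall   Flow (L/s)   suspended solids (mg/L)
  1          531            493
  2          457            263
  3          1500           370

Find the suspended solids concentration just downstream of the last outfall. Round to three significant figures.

Below outfall 1: Q → 8921 L/s, C = (8390·25.00 + 531.0·493.0)/8921 = 52.86 mg/L.
Below outfall 2: Q → 9378 L/s, C = (8921·52.86 + 457.0·263.0)/9378 = 63.10 mg/L.
Below outfall 3: Q → 10880 L/s, C = (9378·63.10 + 1500·370.0)/10880 = 105.4 mg/L.

105 mg/L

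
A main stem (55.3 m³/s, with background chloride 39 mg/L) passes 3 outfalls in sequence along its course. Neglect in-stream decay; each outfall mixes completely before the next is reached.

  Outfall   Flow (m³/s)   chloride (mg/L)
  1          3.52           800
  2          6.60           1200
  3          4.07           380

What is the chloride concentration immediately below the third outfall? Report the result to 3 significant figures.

208 mg/L

Outfall 1: combined Q = 58.82 m³/s; C = (55.30·39.00 + 3.520·800.0)/58.82 = 84.54 mg/L.
Outfall 2: combined Q = 65.42 m³/s; C = (58.82·84.54 + 6.600·1200)/65.42 = 197.1 mg/L.
Outfall 3: combined Q = 69.49 m³/s; C = (65.42·197.1 + 4.070·380.0)/69.49 = 207.8 mg/L.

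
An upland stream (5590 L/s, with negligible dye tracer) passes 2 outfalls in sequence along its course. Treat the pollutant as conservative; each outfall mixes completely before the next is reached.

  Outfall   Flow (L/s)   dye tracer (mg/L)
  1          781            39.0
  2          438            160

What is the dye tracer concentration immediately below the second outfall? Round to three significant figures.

Outfall 1: combined Q = 6371 L/s; C = (5590·0 + 781.0·39.00)/6371 = 4.781 mg/L.
Outfall 2: combined Q = 6809 L/s; C = (6371·4.781 + 438.0·160.0)/6809 = 14.77 mg/L.

14.8 mg/L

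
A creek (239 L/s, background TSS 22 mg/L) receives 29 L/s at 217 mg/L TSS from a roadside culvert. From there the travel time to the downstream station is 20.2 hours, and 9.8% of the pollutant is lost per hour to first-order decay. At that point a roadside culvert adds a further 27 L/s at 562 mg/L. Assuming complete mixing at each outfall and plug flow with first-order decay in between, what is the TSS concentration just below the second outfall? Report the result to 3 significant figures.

Mass balance: C = (239.0·22.00 + 29.00·217.0) / 268.0 = 11550/268.0 = 43.10 mg/L; combined flow 268.0 L/s.
9.8%/h lost → k = −ln(1 − 0.098) = 0.1031 h⁻¹.
Decay over the reach: 43.10·exp(−kt) = 43.10·0.1245 = 5.366 mg/L.
At the second outfall, C = (268.0·5.366 + 27.00·562.0) / (268.0 + 27.00) = 56.31 mg/L.

56.3 mg/L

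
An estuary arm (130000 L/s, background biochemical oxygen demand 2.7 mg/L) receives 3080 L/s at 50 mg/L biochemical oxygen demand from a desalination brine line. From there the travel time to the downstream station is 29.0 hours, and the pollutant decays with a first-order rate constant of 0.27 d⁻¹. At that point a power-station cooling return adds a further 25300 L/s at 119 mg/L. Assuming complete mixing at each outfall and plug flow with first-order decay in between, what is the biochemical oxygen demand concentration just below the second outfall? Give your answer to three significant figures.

Mixed concentration C = ΣQC/ΣQ = (130000·2.700 + 3080·50.00) / 133100 = 505000/133100 = 3.795 mg/L; combined flow 133100 L/s.
First-order decay: C = 3.795·exp(−k·t) = 3.795·0.7216 = 2.738 mg/L.
Second outfall: C = (133100·2.738 + 25300·119.0)/158400 = 21.31 mg/L.

21.3 mg/L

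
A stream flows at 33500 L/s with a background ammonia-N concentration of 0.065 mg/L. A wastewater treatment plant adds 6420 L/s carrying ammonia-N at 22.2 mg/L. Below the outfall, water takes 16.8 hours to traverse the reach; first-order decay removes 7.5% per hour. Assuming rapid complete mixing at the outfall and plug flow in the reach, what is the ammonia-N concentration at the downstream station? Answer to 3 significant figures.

After mixing, C = (33500·0.06500 + 6420·22.20) / 39920 = 144700/39920 = 3.625 mg/L.
7.5%/h lost → k = −ln(1 − 0.075) = 0.07796 h⁻¹.
First-order decay: C = 3.625·exp(−k·t) = 3.625·0.2699 = 0.9783 mg/L.

0.978 mg/L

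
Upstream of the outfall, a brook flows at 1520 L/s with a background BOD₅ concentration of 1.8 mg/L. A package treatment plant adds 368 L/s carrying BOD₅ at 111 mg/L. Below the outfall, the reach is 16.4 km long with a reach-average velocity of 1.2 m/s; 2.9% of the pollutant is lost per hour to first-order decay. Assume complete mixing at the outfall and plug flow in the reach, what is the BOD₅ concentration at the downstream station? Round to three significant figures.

20.6 mg/L

Flow-weighted average: C = (1520·1.800 + 368.0·111.0) / 1888 = 43580/1888 = 23.08 mg/L.
Travel time t = 16.4·1000 / 1.2 = 13670 s = 3.796 h.
2.9%/h lost → k = −ln(1 − 0.029) = 0.02943 h⁻¹.
First-order decay: C = 23.08·exp(−k·t) = 23.08·0.8943 = 20.64 mg/L.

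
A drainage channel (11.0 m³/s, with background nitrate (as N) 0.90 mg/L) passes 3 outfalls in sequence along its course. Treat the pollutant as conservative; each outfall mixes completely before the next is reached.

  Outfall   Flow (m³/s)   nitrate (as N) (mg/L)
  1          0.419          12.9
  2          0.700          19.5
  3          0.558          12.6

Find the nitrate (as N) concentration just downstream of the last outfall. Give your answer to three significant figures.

2.84 mg/L

Outfall 1: combined Q = 11.42 m³/s; C = (11.00·0.9000 + 0.4190·12.90)/11.42 = 1.340 mg/L.
Outfall 2: combined Q = 12.12 m³/s; C = (11.42·1.340 + 0.7000·19.50)/12.12 = 2.389 mg/L.
Outfall 3: combined Q = 12.68 m³/s; C = (12.12·2.389 + 0.5580·12.60)/12.68 = 2.839 mg/L.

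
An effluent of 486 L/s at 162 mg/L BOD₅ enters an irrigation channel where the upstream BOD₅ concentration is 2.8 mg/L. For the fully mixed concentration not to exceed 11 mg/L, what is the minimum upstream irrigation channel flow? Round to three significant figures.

8950 L/s

Set C_mix = 11: (Q·2.800 + 486.0·162.0) / (Q + 486.0) = 11
→ Q = 486.0·(162.0 − 11)/(11 − 2.800) = 8950 L/s.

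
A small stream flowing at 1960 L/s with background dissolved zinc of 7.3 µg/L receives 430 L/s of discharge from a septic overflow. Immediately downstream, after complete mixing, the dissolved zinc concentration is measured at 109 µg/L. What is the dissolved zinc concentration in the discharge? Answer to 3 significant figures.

Mass balance: 1960·7.300 + 430.0·Cₑ = 2390·109.0
→ Cₑ = (2390·109.0 − 1960·7.300) / 430.0 = 572.6 µg/L.

573 µg/L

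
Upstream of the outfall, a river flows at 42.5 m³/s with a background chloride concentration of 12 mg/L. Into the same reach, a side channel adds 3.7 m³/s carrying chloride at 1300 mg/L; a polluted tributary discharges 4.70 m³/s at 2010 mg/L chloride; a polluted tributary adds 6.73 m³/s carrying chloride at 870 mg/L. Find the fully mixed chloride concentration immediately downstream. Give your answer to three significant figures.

Conservation of mass: C = (42.50·12.00 + 3.700·1300 + 4.700·2010 + 6.730·870.0) / 57.63 = 20620/57.63 = 357.8 mg/L.

358 mg/L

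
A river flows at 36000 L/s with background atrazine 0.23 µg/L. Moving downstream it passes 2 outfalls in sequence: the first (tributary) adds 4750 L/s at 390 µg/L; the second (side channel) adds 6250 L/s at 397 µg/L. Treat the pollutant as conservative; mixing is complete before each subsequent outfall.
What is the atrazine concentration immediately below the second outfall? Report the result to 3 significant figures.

92.4 µg/L

Outfall 1: combined Q = 40750 L/s; C = (36000·0.2300 + 4750·390.0)/40750 = 45.66 µg/L.
Outfall 2: combined Q = 47000 L/s; C = (40750·45.66 + 6250·397.0)/47000 = 92.38 µg/L.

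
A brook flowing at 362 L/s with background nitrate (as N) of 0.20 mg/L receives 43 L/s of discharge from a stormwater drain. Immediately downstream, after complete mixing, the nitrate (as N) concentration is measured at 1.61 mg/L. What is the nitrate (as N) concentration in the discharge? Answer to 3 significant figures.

Mass balance: 362.0·0.2000 + 43.00·Cₑ = 405.0·1.610
→ Cₑ = (405.0·1.610 − 362.0·0.2000) / 43.00 = 13.48 mg/L.

13.5 mg/L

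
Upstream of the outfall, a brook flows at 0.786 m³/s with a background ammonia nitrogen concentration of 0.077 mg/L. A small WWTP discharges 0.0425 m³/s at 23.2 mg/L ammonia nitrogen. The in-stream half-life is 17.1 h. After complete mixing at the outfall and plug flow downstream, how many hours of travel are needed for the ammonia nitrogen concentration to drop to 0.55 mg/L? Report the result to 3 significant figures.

20.5 h

After mixing, C = (0.7860·0.07700 + 0.04250·23.20) / 0.8285 = 1.047/0.8285 = 1.263 mg/L.
Half-life 17.1 h → k = ln 2 / 17.1 = 0.04053 h⁻¹ = 0.9728 d⁻¹.
1.263·exp(−k·t) = 0.55 → t = ln(1.263/0.55)/k = 73840 s = 20.51 h.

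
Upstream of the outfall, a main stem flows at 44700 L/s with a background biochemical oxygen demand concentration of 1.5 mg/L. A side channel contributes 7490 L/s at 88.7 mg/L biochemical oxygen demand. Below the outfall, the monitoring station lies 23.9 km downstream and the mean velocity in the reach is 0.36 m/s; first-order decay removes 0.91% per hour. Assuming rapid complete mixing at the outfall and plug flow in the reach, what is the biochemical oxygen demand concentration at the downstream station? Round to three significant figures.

After mixing, C = (44700·1.500 + 7490·88.70) / 52190 = 731400/52190 = 14.01 mg/L.
Travel time t = 23.9·1000 / 0.36 = 66390 s = 18.44 h.
0.91%/h lost → k = −ln(1 − 0.0091) = 0.009142 h⁻¹.
Decay over the reach: 14.01·exp(−kt) = 14.01·0.8449 = 11.84 mg/L.

11.8 mg/L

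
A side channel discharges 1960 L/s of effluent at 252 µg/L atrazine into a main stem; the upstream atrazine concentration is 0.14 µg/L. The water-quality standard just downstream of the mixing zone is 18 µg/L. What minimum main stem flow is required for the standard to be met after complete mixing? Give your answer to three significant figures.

25700 L/s

Set C_mix = 18: (Q·0.1400 + 1960·252.0) / (Q + 1960) = 18
→ Q = 1960·(252.0 − 18)/(18 − 0.1400) = 25680 L/s.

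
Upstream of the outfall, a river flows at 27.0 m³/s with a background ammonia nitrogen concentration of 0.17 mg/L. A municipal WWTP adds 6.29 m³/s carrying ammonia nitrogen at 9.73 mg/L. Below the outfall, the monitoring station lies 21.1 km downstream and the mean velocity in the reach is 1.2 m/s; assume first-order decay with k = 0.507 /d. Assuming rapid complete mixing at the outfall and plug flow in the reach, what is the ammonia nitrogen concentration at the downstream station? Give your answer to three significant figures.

Conservation of mass: C = (27.00·0.1700 + 6.290·9.730) / 33.29 = 65.79/33.29 = 1.976 mg/L.
Travel time t = 21.1·1000 / 1.2 = 17580 s = 4.884 h.
After decay, C = 1.976 × e^(−kt) = 1.976 × 0.9020 = 1.783 mg/L.

1.78 mg/L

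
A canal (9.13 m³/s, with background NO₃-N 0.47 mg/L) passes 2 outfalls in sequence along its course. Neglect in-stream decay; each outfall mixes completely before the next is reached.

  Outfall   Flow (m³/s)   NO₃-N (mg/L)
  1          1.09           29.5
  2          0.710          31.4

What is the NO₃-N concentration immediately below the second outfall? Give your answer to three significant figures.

Below outfall 1: Q → 10.22 m³/s, C = (9.130·0.4700 + 1.090·29.50)/10.22 = 3.566 mg/L.
Below outfall 2: Q → 10.93 m³/s, C = (10.22·3.566 + 0.7100·31.40)/10.93 = 5.374 mg/L.

5.37 mg/L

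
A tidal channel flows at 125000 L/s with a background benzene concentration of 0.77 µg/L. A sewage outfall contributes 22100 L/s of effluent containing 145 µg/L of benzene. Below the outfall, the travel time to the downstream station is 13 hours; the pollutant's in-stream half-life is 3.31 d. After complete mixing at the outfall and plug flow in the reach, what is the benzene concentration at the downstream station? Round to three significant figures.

Mixed concentration C = ΣQC/ΣQ = (125000·0.7700 + 22100·145.0) / 147100 = 3301000/147100 = 22.44 µg/L.
Half-life 3.31 d → k = ln 2 / 3.31 = 0.2094 d⁻¹.
Decay over the reach: 22.44·exp(−kt) = 22.44·0.8928 = 20.03 µg/L.

20.0 µg/L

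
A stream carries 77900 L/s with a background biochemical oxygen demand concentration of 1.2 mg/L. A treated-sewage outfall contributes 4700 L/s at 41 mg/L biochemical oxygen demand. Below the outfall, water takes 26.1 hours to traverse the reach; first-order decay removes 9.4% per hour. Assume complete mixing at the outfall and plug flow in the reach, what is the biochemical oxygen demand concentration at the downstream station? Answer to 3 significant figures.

After mixing, C = (77900·1.200 + 4700·41.00) / 82600 = 286200/82600 = 3.465 mg/L.
9.4%/h lost → k = −ln(1 − 0.094) = 0.09872 h⁻¹.
Applying C = C₀e^(−kt): 3.465 × 0.07604 = 0.2635 mg/L.

0.263 mg/L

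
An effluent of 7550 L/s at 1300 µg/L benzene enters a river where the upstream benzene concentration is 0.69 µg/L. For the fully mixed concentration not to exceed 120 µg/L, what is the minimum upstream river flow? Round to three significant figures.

Set C_mix = 120: (Q·0.6900 + 7550·1300) / (Q + 7550) = 120
→ Q = 7550·(1300 − 120)/(120 − 0.6900) = 74670 L/s.

74700 L/s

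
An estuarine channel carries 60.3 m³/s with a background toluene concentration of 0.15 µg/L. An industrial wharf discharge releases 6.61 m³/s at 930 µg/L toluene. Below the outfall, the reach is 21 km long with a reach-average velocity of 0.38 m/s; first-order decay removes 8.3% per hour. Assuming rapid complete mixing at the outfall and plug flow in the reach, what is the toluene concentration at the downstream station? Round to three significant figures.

Flow-weighted average: C = (60.30·0.1500 + 6.610·930.0) / 66.91 = 6156/66.91 = 92.01 µg/L.
Travel time t = 21·1000 / 0.38 = 55260 s = 15.35 h.
8.3%/h lost → k = −ln(1 − 0.083) = 0.08665 h⁻¹.
First-order decay: C = 92.01·exp(−k·t) = 92.01·0.2644 = 24.33 µg/L.

24.3 µg/L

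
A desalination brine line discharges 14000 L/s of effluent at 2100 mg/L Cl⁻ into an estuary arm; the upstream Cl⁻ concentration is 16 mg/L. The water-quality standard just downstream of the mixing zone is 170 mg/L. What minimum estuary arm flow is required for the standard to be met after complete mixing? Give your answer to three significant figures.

175000 L/s

Set C_mix = 170: (Q·16.00 + 14000·2100) / (Q + 14000) = 170
→ Q = 14000·(2100 − 170)/(170 − 16.00) = 175500 L/s.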